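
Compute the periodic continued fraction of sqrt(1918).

[43; (1, 3, 1, 7, 6, 7, 1, 3, 1, 86)]

Write x_i = (sqrt(1918) + m_i)/d_i with (m_0, d_0) = (0, 1). a_0 = floor(sqrt(1918)) = 43, since 43^2 = 1849 <= 1918 < 1936 = 44^2.
Iterate m_{i+1} = d_i*a_i - m_i, d_{i+1} = (1918 - m_{i+1}^2)/d_i, a_{i+1} = floor((a_0 + m_{i+1})/d_{i+1}):
  m_1 = 1*43 - 0 = 43, d_1 = (1918 - 43^2)/1 = 69/1 = 69, a_1 = floor((43 + 43)/69) = 1.
  m_2 = 69*1 - 43 = 26, d_2 = (1918 - 26^2)/69 = 1242/69 = 18, a_2 = floor((43 + 26)/18) = 3.
  m_3 = 18*3 - 26 = 28, d_3 = (1918 - 28^2)/18 = 1134/18 = 63, a_3 = floor((43 + 28)/63) = 1.
  m_4 = 63*1 - 28 = 35, d_4 = (1918 - 35^2)/63 = 693/63 = 11, a_4 = floor((43 + 35)/11) = 7.
  m_5 = 11*7 - 35 = 42, d_5 = (1918 - 42^2)/11 = 154/11 = 14, a_5 = floor((43 + 42)/14) = 6.
  m_6 = 14*6 - 42 = 42, d_6 = (1918 - 42^2)/14 = 154/14 = 11, a_6 = floor((43 + 42)/11) = 7.
  m_7 = 11*7 - 42 = 35, d_7 = (1918 - 35^2)/11 = 693/11 = 63, a_7 = floor((43 + 35)/63) = 1.
  m_8 = 63*1 - 35 = 28, d_8 = (1918 - 28^2)/63 = 1134/63 = 18, a_8 = floor((43 + 28)/18) = 3.
  m_9 = 18*3 - 28 = 26, d_9 = (1918 - 26^2)/18 = 1242/18 = 69, a_9 = floor((43 + 26)/69) = 1.
  m_10 = 69*1 - 26 = 43, d_10 = (1918 - 43^2)/69 = 69/69 = 1, a_10 = floor((43 + 43)/1) = 86.
  m_11 = 1*86 - 43 = 43, d_11 = (1918 - 43^2)/1 = 69/1 = 69: (m_11, d_11) = (m_1, d_1) = (43, 69), so from here the quotients repeat a_1, ..., a_10; the period length is 10.
Hence the expansion of sqrt(1918) is a_0 = 43 followed by the repeating block 1, 3, 1, 7, 6, 7, 1, 3, 1, 86 (period 10).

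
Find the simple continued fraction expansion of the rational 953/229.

[4; 6, 5, 3, 2]

Run the Euclidean algorithm on 953 and 229; the successive quotients are the partial quotients a_0, a_1, ... (each step inverts the fractional part left over by the previous one):
  953 = 4*229 + 37, so a_0 = 4.
  229 = 6*37 + 7, so a_1 = 6.
  37 = 5*7 + 2, so a_2 = 5.
  7 = 3*2 + 1, so a_3 = 3.
  2 = 2*1 + 0, so a_4 = 2.
The remainder reaches 0 after 5 divisions, so the expansion has 5 partial quotients, read off in order.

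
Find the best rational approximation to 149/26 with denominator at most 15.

Expand x = 149/26 as a continued fraction with the Euclidean algorithm:
  149 = 5*26 + 19, so a_0 = 5.
  26 = 1*19 + 7, so a_1 = 1.
  19 = 2*7 + 5, so a_2 = 2.
  7 = 1*5 + 2, so a_3 = 1.
  5 = 2*2 + 1, so a_4 = 2.
  2 = 2*1 + 0, so a_5 = 2.
so x = [5; 1, 2, 1, 2, 2].
Convergents (p_i = a_i*p_{i-1} + p_{i-2}, q_i = a_i*q_{i-1} + q_{i-2} with p_{-2}=0, p_{-1}=1, q_{-2}=1, q_{-1}=0), until the denominator exceeds 15:
  i=0: a_0=5, p_0 = 5*1 + 0 = 5, q_0 = 5*0 + 1 = 1.
  i=1: a_1=1, p_1 = 1*5 + 1 = 6, q_1 = 1*1 + 0 = 1.
  i=2: a_2=2, p_2 = 2*6 + 5 = 17, q_2 = 2*1 + 1 = 3.
  i=3: a_3=1, p_3 = 1*17 + 6 = 23, q_3 = 1*3 + 1 = 4.
  i=4: a_4=2, p_4 = 2*23 + 17 = 63, q_4 = 2*4 + 3 = 11.
  i=5: a_5=2, p_5 = 2*63 + 23 = 149, q_5 = 2*11 + 4 = 26.
q_5 = 26 > 15, so the last convergent with denominator <= 15 is p_4/q_4 = 63/11.
The closest fraction with denominator <= 15 is either p_4/q_4 or the intermediate fraction (k*p_4 + p_3)/(k*q_4 + q_3) with the largest k >= 1 whose denominator stays <= 15; these approach x as k grows, and every other convergent or intermediate fraction in range is farther away.
Largest k: floor((15 - q_3)/q_4) = floor((15 - 4)/11) = 1.
That gives (1*63 + 23)/(1*11 + 4) = 86/15.
Compare the errors: |x - 63/11| = |149*11 - 63*26|/(26*11) = 1/286, and |x - 86/15| = |149*15 - 86*26|/(26*15) = 1/390.
Cross-multiplying, 1*286 = 286 < 390 = 1*390, so 1/390 is smaller: the intermediate fraction 86/15 is closer to x than 63/11.

86/15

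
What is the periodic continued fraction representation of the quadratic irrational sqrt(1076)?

[32; (1, 4, 16, 4, 1, 64)]

Write x_i = (sqrt(1076) + m_i)/d_i with (m_0, d_0) = (0, 1). a_0 = floor(sqrt(1076)) = 32, since 32^2 = 1024 <= 1076 < 1089 = 33^2.
Iterate m_{i+1} = d_i*a_i - m_i, d_{i+1} = (1076 - m_{i+1}^2)/d_i, a_{i+1} = floor((a_0 + m_{i+1})/d_{i+1}):
  m_1 = 1*32 - 0 = 32, d_1 = (1076 - 32^2)/1 = 52/1 = 52, a_1 = floor((32 + 32)/52) = 1.
  m_2 = 52*1 - 32 = 20, d_2 = (1076 - 20^2)/52 = 676/52 = 13, a_2 = floor((32 + 20)/13) = 4.
  m_3 = 13*4 - 20 = 32, d_3 = (1076 - 32^2)/13 = 52/13 = 4, a_3 = floor((32 + 32)/4) = 16.
  m_4 = 4*16 - 32 = 32, d_4 = (1076 - 32^2)/4 = 52/4 = 13, a_4 = floor((32 + 32)/13) = 4.
  m_5 = 13*4 - 32 = 20, d_5 = (1076 - 20^2)/13 = 676/13 = 52, a_5 = floor((32 + 20)/52) = 1.
  m_6 = 52*1 - 20 = 32, d_6 = (1076 - 32^2)/52 = 52/52 = 1, a_6 = floor((32 + 32)/1) = 64.
  m_7 = 1*64 - 32 = 32, d_7 = (1076 - 32^2)/1 = 52/1 = 52: (m_7, d_7) = (m_1, d_1) = (32, 52), so from here the quotients repeat a_1, ..., a_6; the period length is 6.
Hence the expansion of sqrt(1076) is a_0 = 32 followed by the repeating block 1, 4, 16, 4, 1, 64 (period 6).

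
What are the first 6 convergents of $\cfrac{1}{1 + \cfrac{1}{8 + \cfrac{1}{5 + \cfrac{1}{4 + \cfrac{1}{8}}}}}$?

0/1, 1/1, 8/9, 41/46, 172/193, 1417/1590

Using the convergent recurrence p_i = a_i*p_{i-1} + p_{i-2}, q_i = a_i*q_{i-1} + q_{i-2} with p_{-2}=0, p_{-1}=1, q_{-2}=1, q_{-1}=0:
  i=0: a_0=0, p_0 = 0*1 + 0 = 0, q_0 = 0*0 + 1 = 1.
  i=1: a_1=1, p_1 = 1*0 + 1 = 1, q_1 = 1*1 + 0 = 1.
  i=2: a_2=8, p_2 = 8*1 + 0 = 8, q_2 = 8*1 + 1 = 9.
  i=3: a_3=5, p_3 = 5*8 + 1 = 41, q_3 = 5*9 + 1 = 46.
  i=4: a_4=4, p_4 = 4*41 + 8 = 172, q_4 = 4*46 + 9 = 193.
  i=5: a_5=8, p_5 = 8*172 + 41 = 1417, q_5 = 8*193 + 46 = 1590.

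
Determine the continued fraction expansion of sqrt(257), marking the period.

[16; (32)]

Write x_i = (sqrt(257) + m_i)/d_i with (m_0, d_0) = (0, 1). a_0 = floor(sqrt(257)) = 16, since 16^2 = 256 <= 257 < 289 = 17^2.
Iterate m_{i+1} = d_i*a_i - m_i, d_{i+1} = (257 - m_{i+1}^2)/d_i, a_{i+1} = floor((a_0 + m_{i+1})/d_{i+1}):
  m_1 = 1*16 - 0 = 16, d_1 = (257 - 16^2)/1 = 1/1 = 1, a_1 = floor((16 + 16)/1) = 32.
  m_2 = 1*32 - 16 = 16, d_2 = (257 - 16^2)/1 = 1/1 = 1: (m_2, d_2) = (m_1, d_1) = (16, 1), so from here the quotient a_1 repeats; the period length is 1.
Hence the expansion of sqrt(257) is a_0 = 16 followed by the repeating block 32 (period 1).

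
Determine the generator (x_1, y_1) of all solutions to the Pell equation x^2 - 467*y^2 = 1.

First expand sqrt(467) as a continued fraction. With x_i = (sqrt(467) + m_i)/d_i and (m_0, d_0) = (0, 1): a_0 = floor(sqrt(467)) = 21, since 21^2 = 441 <= 467 < 484 = 22^2.
Iterate m_{i+1} = d_i*a_i - m_i, d_{i+1} = (467 - m_{i+1}^2)/d_i, a_{i+1} = floor((a_0 + m_{i+1})/d_{i+1}):
  m_1 = 1*21 - 0 = 21, d_1 = (467 - 21^2)/1 = 26/1 = 26, a_1 = floor((21 + 21)/26) = 1.
  m_2 = 26*1 - 21 = 5, d_2 = (467 - 5^2)/26 = 442/26 = 17, a_2 = floor((21 + 5)/17) = 1.
  m_3 = 17*1 - 5 = 12, d_3 = (467 - 12^2)/17 = 323/17 = 19, a_3 = floor((21 + 12)/19) = 1.
  m_4 = 19*1 - 12 = 7, d_4 = (467 - 7^2)/19 = 418/19 = 22, a_4 = floor((21 + 7)/22) = 1.
  m_5 = 22*1 - 7 = 15, d_5 = (467 - 15^2)/22 = 242/22 = 11, a_5 = floor((21 + 15)/11) = 3.
  m_6 = 11*3 - 15 = 18, d_6 = (467 - 18^2)/11 = 143/11 = 13, a_6 = floor((21 + 18)/13) = 3.
  m_7 = 13*3 - 18 = 21, d_7 = (467 - 21^2)/13 = 26/13 = 2, a_7 = floor((21 + 21)/2) = 21.
  m_8 = 2*21 - 21 = 21, d_8 = (467 - 21^2)/2 = 26/2 = 13, a_8 = floor((21 + 21)/13) = 3.
  m_9 = 13*3 - 21 = 18, d_9 = (467 - 18^2)/13 = 143/13 = 11, a_9 = floor((21 + 18)/11) = 3.
  m_10 = 11*3 - 18 = 15, d_10 = (467 - 15^2)/11 = 242/11 = 22, a_10 = floor((21 + 15)/22) = 1.
  m_11 = 22*1 - 15 = 7, d_11 = (467 - 7^2)/22 = 418/22 = 19, a_11 = floor((21 + 7)/19) = 1.
  m_12 = 19*1 - 7 = 12, d_12 = (467 - 12^2)/19 = 323/19 = 17, a_12 = floor((21 + 12)/17) = 1.
  m_13 = 17*1 - 12 = 5, d_13 = (467 - 5^2)/17 = 442/17 = 26, a_13 = floor((21 + 5)/26) = 1.
  m_14 = 26*1 - 5 = 21, d_14 = (467 - 21^2)/26 = 26/26 = 1, a_14 = floor((21 + 21)/1) = 42.
  m_15 = 1*42 - 21 = 21, d_15 = (467 - 21^2)/1 = 26/1 = 26: (m_15, d_15) = (m_1, d_1) = (21, 26), so from here the quotients repeat a_1, ..., a_14; the period length is 14.
So sqrt(467) = [21; (1, 1, 1, 1, 3, 3, 21, 3, 3, 1, 1, 1, 1, 42)] with period length k = 14.
k is even, so the fundamental solution of x^2 - 467y^2 = 1 is (p_{k-1}, q_{k-1}) = (p_13, q_13); compute convergents through index 13.
Convergents (p_i = a_i*p_{i-1} + p_{i-2}, q_i = a_i*q_{i-1} + q_{i-2} with p_{-2}=0, p_{-1}=1, q_{-2}=1, q_{-1}=0):
  i=0: a_0=21, p_0 = 21*1 + 0 = 21, q_0 = 21*0 + 1 = 1.
  i=1: a_1=1, p_1 = 1*21 + 1 = 22, q_1 = 1*1 + 0 = 1.
  i=2: a_2=1, p_2 = 1*22 + 21 = 43, q_2 = 1*1 + 1 = 2.
  i=3: a_3=1, p_3 = 1*43 + 22 = 65, q_3 = 1*2 + 1 = 3.
  i=4: a_4=1, p_4 = 1*65 + 43 = 108, q_4 = 1*3 + 2 = 5.
  i=5: a_5=3, p_5 = 3*108 + 65 = 389, q_5 = 3*5 + 3 = 18.
  i=6: a_6=3, p_6 = 3*389 + 108 = 1275, q_6 = 3*18 + 5 = 59.
  i=7: a_7=21, p_7 = 21*1275 + 389 = 27164, q_7 = 21*59 + 18 = 1257.
  i=8: a_8=3, p_8 = 3*27164 + 1275 = 82767, q_8 = 3*1257 + 59 = 3830.
  i=9: a_9=3, p_9 = 3*82767 + 27164 = 275465, q_9 = 3*3830 + 1257 = 12747.
  i=10: a_10=1, p_10 = 1*275465 + 82767 = 358232, q_10 = 1*12747 + 3830 = 16577.
  i=11: a_11=1, p_11 = 1*358232 + 275465 = 633697, q_11 = 1*16577 + 12747 = 29324.
  i=12: a_12=1, p_12 = 1*633697 + 358232 = 991929, q_12 = 1*29324 + 16577 = 45901.
  i=13: a_13=1, p_13 = 1*991929 + 633697 = 1625626, q_13 = 1*45901 + 29324 = 75225.
Check: 1625626^2 - 467*75225^2 = 2642659891876 - 2642659891875 = 1, so (x, y) = (1625626, 75225) solves the equation, and by the theorem it is the least positive solution.

(x, y) = (1625626, 75225)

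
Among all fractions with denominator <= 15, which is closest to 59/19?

31/10

Expand x = 59/19 as a continued fraction with the Euclidean algorithm:
  59 = 3*19 + 2, so a_0 = 3.
  19 = 9*2 + 1, so a_1 = 9.
  2 = 2*1 + 0, so a_2 = 2.
so x = [3; 9, 2].
Convergents (p_i = a_i*p_{i-1} + p_{i-2}, q_i = a_i*q_{i-1} + q_{i-2} with p_{-2}=0, p_{-1}=1, q_{-2}=1, q_{-1}=0), until the denominator exceeds 15:
  i=0: a_0=3, p_0 = 3*1 + 0 = 3, q_0 = 3*0 + 1 = 1.
  i=1: a_1=9, p_1 = 9*3 + 1 = 28, q_1 = 9*1 + 0 = 9.
  i=2: a_2=2, p_2 = 2*28 + 3 = 59, q_2 = 2*9 + 1 = 19.
q_2 = 19 > 15, so the last convergent with denominator <= 15 is p_1/q_1 = 28/9.
The closest fraction with denominator <= 15 is either p_1/q_1 or the intermediate fraction (k*p_1 + p_0)/(k*q_1 + q_0) with the largest k >= 1 whose denominator stays <= 15; these approach x as k grows, and every other convergent or intermediate fraction in range is farther away.
Largest k: floor((15 - q_0)/q_1) = floor((15 - 1)/9) = 1.
That gives (1*28 + 3)/(1*9 + 1) = 31/10.
Compare the errors: |x - 28/9| = |59*9 - 28*19|/(19*9) = 1/171, and |x - 31/10| = |59*10 - 31*19|/(19*10) = 1/190.
Cross-multiplying, 1*171 = 171 < 190 = 1*190, so 1/190 is smaller: the intermediate fraction 31/10 is closer to x than 28/9.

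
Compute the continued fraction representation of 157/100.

[1; 1, 1, 3, 14]

Run the Euclidean algorithm on 157 and 100; the successive quotients are the partial quotients a_0, a_1, ... (each step inverts the fractional part left over by the previous one):
  157 = 1*100 + 57, so a_0 = 1.
  100 = 1*57 + 43, so a_1 = 1.
  57 = 1*43 + 14, so a_2 = 1.
  43 = 3*14 + 1, so a_3 = 3.
  14 = 14*1 + 0, so a_4 = 14.
The remainder reaches 0 after 5 divisions, so the expansion has 5 partial quotients, read off in order.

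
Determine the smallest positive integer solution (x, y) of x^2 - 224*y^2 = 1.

First expand sqrt(224) as a continued fraction. With x_i = (sqrt(224) + m_i)/d_i and (m_0, d_0) = (0, 1): a_0 = floor(sqrt(224)) = 14, since 14^2 = 196 <= 224 < 225 = 15^2.
Iterate m_{i+1} = d_i*a_i - m_i, d_{i+1} = (224 - m_{i+1}^2)/d_i, a_{i+1} = floor((a_0 + m_{i+1})/d_{i+1}):
  m_1 = 1*14 - 0 = 14, d_1 = (224 - 14^2)/1 = 28/1 = 28, a_1 = floor((14 + 14)/28) = 1.
  m_2 = 28*1 - 14 = 14, d_2 = (224 - 14^2)/28 = 28/28 = 1, a_2 = floor((14 + 14)/1) = 28.
  m_3 = 1*28 - 14 = 14, d_3 = (224 - 14^2)/1 = 28/1 = 28: (m_3, d_3) = (m_1, d_1) = (14, 28), so from here the quotients repeat a_1, a_2; the period length is 2.
So sqrt(224) = [14; (1, 28)] with period length k = 2.
k is even, so the fundamental solution of x^2 - 224y^2 = 1 is (p_{k-1}, q_{k-1}) = (p_1, q_1); compute convergents through index 1.
Convergents (p_i = a_i*p_{i-1} + p_{i-2}, q_i = a_i*q_{i-1} + q_{i-2} with p_{-2}=0, p_{-1}=1, q_{-2}=1, q_{-1}=0):
  i=0: a_0=14, p_0 = 14*1 + 0 = 14, q_0 = 14*0 + 1 = 1.
  i=1: a_1=1, p_1 = 1*14 + 1 = 15, q_1 = 1*1 + 0 = 1.
Check: 15^2 - 224*1^2 = 225 - 224 = 1, so (x, y) = (15, 1) solves the equation, and by the theorem it is the least positive solution.

(x, y) = (15, 1)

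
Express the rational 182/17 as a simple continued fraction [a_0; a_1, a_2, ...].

[10; 1, 2, 2, 2]

Run the Euclidean algorithm on 182 and 17; the successive quotients are the partial quotients a_0, a_1, ... (each step inverts the fractional part left over by the previous one):
  182 = 10*17 + 12, so a_0 = 10.
  17 = 1*12 + 5, so a_1 = 1.
  12 = 2*5 + 2, so a_2 = 2.
  5 = 2*2 + 1, so a_3 = 2.
  2 = 2*1 + 0, so a_4 = 2.
The remainder reaches 0 after 5 divisions, so the expansion has 5 partial quotients, read off in order.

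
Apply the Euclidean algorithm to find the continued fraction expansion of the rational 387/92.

Run the Euclidean algorithm on 387 and 92; the successive quotients are the partial quotients a_0, a_1, ... (each step inverts the fractional part left over by the previous one):
  387 = 4*92 + 19, so a_0 = 4.
  92 = 4*19 + 16, so a_1 = 4.
  19 = 1*16 + 3, so a_2 = 1.
  16 = 5*3 + 1, so a_3 = 5.
  3 = 3*1 + 0, so a_4 = 3.
The remainder reaches 0 after 5 divisions, so the expansion has 5 partial quotients, read off in order.

[4; 4, 1, 5, 3]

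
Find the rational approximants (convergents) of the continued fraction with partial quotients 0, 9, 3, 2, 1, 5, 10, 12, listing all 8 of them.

0/1, 1/9, 3/28, 7/65, 10/93, 57/530, 580/5393, 7017/65246

Using the convergent recurrence p_i = a_i*p_{i-1} + p_{i-2}, q_i = a_i*q_{i-1} + q_{i-2} with p_{-2}=0, p_{-1}=1, q_{-2}=1, q_{-1}=0:
  i=0: a_0=0, p_0 = 0*1 + 0 = 0, q_0 = 0*0 + 1 = 1.
  i=1: a_1=9, p_1 = 9*0 + 1 = 1, q_1 = 9*1 + 0 = 9.
  i=2: a_2=3, p_2 = 3*1 + 0 = 3, q_2 = 3*9 + 1 = 28.
  i=3: a_3=2, p_3 = 2*3 + 1 = 7, q_3 = 2*28 + 9 = 65.
  i=4: a_4=1, p_4 = 1*7 + 3 = 10, q_4 = 1*65 + 28 = 93.
  i=5: a_5=5, p_5 = 5*10 + 7 = 57, q_5 = 5*93 + 65 = 530.
  i=6: a_6=10, p_6 = 10*57 + 10 = 580, q_6 = 10*530 + 93 = 5393.
  i=7: a_7=12, p_7 = 12*580 + 57 = 7017, q_7 = 12*5393 + 530 = 65246.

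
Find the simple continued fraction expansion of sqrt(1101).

[33; (5, 1, 1, 16, 22, 16, 1, 1, 5, 66)]

Write x_i = (sqrt(1101) + m_i)/d_i with (m_0, d_0) = (0, 1). a_0 = floor(sqrt(1101)) = 33, since 33^2 = 1089 <= 1101 < 1156 = 34^2.
Iterate m_{i+1} = d_i*a_i - m_i, d_{i+1} = (1101 - m_{i+1}^2)/d_i, a_{i+1} = floor((a_0 + m_{i+1})/d_{i+1}):
  m_1 = 1*33 - 0 = 33, d_1 = (1101 - 33^2)/1 = 12/1 = 12, a_1 = floor((33 + 33)/12) = 5.
  m_2 = 12*5 - 33 = 27, d_2 = (1101 - 27^2)/12 = 372/12 = 31, a_2 = floor((33 + 27)/31) = 1.
  m_3 = 31*1 - 27 = 4, d_3 = (1101 - 4^2)/31 = 1085/31 = 35, a_3 = floor((33 + 4)/35) = 1.
  m_4 = 35*1 - 4 = 31, d_4 = (1101 - 31^2)/35 = 140/35 = 4, a_4 = floor((33 + 31)/4) = 16.
  m_5 = 4*16 - 31 = 33, d_5 = (1101 - 33^2)/4 = 12/4 = 3, a_5 = floor((33 + 33)/3) = 22.
  m_6 = 3*22 - 33 = 33, d_6 = (1101 - 33^2)/3 = 12/3 = 4, a_6 = floor((33 + 33)/4) = 16.
  m_7 = 4*16 - 33 = 31, d_7 = (1101 - 31^2)/4 = 140/4 = 35, a_7 = floor((33 + 31)/35) = 1.
  m_8 = 35*1 - 31 = 4, d_8 = (1101 - 4^2)/35 = 1085/35 = 31, a_8 = floor((33 + 4)/31) = 1.
  m_9 = 31*1 - 4 = 27, d_9 = (1101 - 27^2)/31 = 372/31 = 12, a_9 = floor((33 + 27)/12) = 5.
  m_10 = 12*5 - 27 = 33, d_10 = (1101 - 33^2)/12 = 12/12 = 1, a_10 = floor((33 + 33)/1) = 66.
  m_11 = 1*66 - 33 = 33, d_11 = (1101 - 33^2)/1 = 12/1 = 12: (m_11, d_11) = (m_1, d_1) = (33, 12), so from here the quotients repeat a_1, ..., a_10; the period length is 10.
Hence the expansion of sqrt(1101) is a_0 = 33 followed by the repeating block 5, 1, 1, 16, 22, 16, 1, 1, 5, 66 (period 10).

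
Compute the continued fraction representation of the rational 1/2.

[0; 2]

Run the Euclidean algorithm on 1 and 2; the successive quotients are the partial quotients a_0, a_1, ... (each step inverts the fractional part left over by the previous one):
  1 = 0*2 + 1, so a_0 = 0.
  2 = 2*1 + 0, so a_1 = 2.
The remainder reaches 0 after 2 divisions, so the expansion has 2 partial quotients, read off in order.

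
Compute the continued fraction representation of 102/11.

Run the Euclidean algorithm on 102 and 11; the successive quotients are the partial quotients a_0, a_1, ... (each step inverts the fractional part left over by the previous one):
  102 = 9*11 + 3, so a_0 = 9.
  11 = 3*3 + 2, so a_1 = 3.
  3 = 1*2 + 1, so a_2 = 1.
  2 = 2*1 + 0, so a_3 = 2.
The remainder reaches 0 after 4 divisions, so the expansion has 4 partial quotients, read off in order.

[9; 3, 1, 2]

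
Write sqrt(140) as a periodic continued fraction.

[11; (1, 4, 1, 22)]

Write x_i = (sqrt(140) + m_i)/d_i with (m_0, d_0) = (0, 1). a_0 = floor(sqrt(140)) = 11, since 11^2 = 121 <= 140 < 144 = 12^2.
Iterate m_{i+1} = d_i*a_i - m_i, d_{i+1} = (140 - m_{i+1}^2)/d_i, a_{i+1} = floor((a_0 + m_{i+1})/d_{i+1}):
  m_1 = 1*11 - 0 = 11, d_1 = (140 - 11^2)/1 = 19/1 = 19, a_1 = floor((11 + 11)/19) = 1.
  m_2 = 19*1 - 11 = 8, d_2 = (140 - 8^2)/19 = 76/19 = 4, a_2 = floor((11 + 8)/4) = 4.
  m_3 = 4*4 - 8 = 8, d_3 = (140 - 8^2)/4 = 76/4 = 19, a_3 = floor((11 + 8)/19) = 1.
  m_4 = 19*1 - 8 = 11, d_4 = (140 - 11^2)/19 = 19/19 = 1, a_4 = floor((11 + 11)/1) = 22.
  m_5 = 1*22 - 11 = 11, d_5 = (140 - 11^2)/1 = 19/1 = 19: (m_5, d_5) = (m_1, d_1) = (11, 19), so from here the quotients repeat a_1, ..., a_4; the period length is 4.
Hence the expansion of sqrt(140) is a_0 = 11 followed by the repeating block 1, 4, 1, 22 (period 4).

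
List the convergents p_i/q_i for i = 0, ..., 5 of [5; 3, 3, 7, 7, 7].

5/1, 16/3, 53/10, 387/73, 2762/521, 19721/3720

Using the convergent recurrence p_i = a_i*p_{i-1} + p_{i-2}, q_i = a_i*q_{i-1} + q_{i-2} with p_{-2}=0, p_{-1}=1, q_{-2}=1, q_{-1}=0:
  i=0: a_0=5, p_0 = 5*1 + 0 = 5, q_0 = 5*0 + 1 = 1.
  i=1: a_1=3, p_1 = 3*5 + 1 = 16, q_1 = 3*1 + 0 = 3.
  i=2: a_2=3, p_2 = 3*16 + 5 = 53, q_2 = 3*3 + 1 = 10.
  i=3: a_3=7, p_3 = 7*53 + 16 = 387, q_3 = 7*10 + 3 = 73.
  i=4: a_4=7, p_4 = 7*387 + 53 = 2762, q_4 = 7*73 + 10 = 521.
  i=5: a_5=7, p_5 = 7*2762 + 387 = 19721, q_5 = 7*521 + 73 = 3720.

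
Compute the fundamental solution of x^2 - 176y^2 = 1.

(x, y) = (199, 15)

First expand sqrt(176) as a continued fraction. With x_i = (sqrt(176) + m_i)/d_i and (m_0, d_0) = (0, 1): a_0 = floor(sqrt(176)) = 13, since 13^2 = 169 <= 176 < 196 = 14^2.
Iterate m_{i+1} = d_i*a_i - m_i, d_{i+1} = (176 - m_{i+1}^2)/d_i, a_{i+1} = floor((a_0 + m_{i+1})/d_{i+1}):
  m_1 = 1*13 - 0 = 13, d_1 = (176 - 13^2)/1 = 7/1 = 7, a_1 = floor((13 + 13)/7) = 3.
  m_2 = 7*3 - 13 = 8, d_2 = (176 - 8^2)/7 = 112/7 = 16, a_2 = floor((13 + 8)/16) = 1.
  m_3 = 16*1 - 8 = 8, d_3 = (176 - 8^2)/16 = 112/16 = 7, a_3 = floor((13 + 8)/7) = 3.
  m_4 = 7*3 - 8 = 13, d_4 = (176 - 13^2)/7 = 7/7 = 1, a_4 = floor((13 + 13)/1) = 26.
  m_5 = 1*26 - 13 = 13, d_5 = (176 - 13^2)/1 = 7/1 = 7: (m_5, d_5) = (m_1, d_1) = (13, 7), so from here the quotients repeat a_1, ..., a_4; the period length is 4.
So sqrt(176) = [13; (3, 1, 3, 26)] with period length k = 4.
k is even, so the fundamental solution of x^2 - 176y^2 = 1 is (p_{k-1}, q_{k-1}) = (p_3, q_3); compute convergents through index 3.
Convergents (p_i = a_i*p_{i-1} + p_{i-2}, q_i = a_i*q_{i-1} + q_{i-2} with p_{-2}=0, p_{-1}=1, q_{-2}=1, q_{-1}=0):
  i=0: a_0=13, p_0 = 13*1 + 0 = 13, q_0 = 13*0 + 1 = 1.
  i=1: a_1=3, p_1 = 3*13 + 1 = 40, q_1 = 3*1 + 0 = 3.
  i=2: a_2=1, p_2 = 1*40 + 13 = 53, q_2 = 1*3 + 1 = 4.
  i=3: a_3=3, p_3 = 3*53 + 40 = 199, q_3 = 3*4 + 3 = 15.
Check: 199^2 - 176*15^2 = 39601 - 39600 = 1, so (x, y) = (199, 15) solves the equation, and by the theorem it is the least positive solution.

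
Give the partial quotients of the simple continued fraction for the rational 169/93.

[1; 1, 4, 2, 8]

Run the Euclidean algorithm on 169 and 93; the successive quotients are the partial quotients a_0, a_1, ... (each step inverts the fractional part left over by the previous one):
  169 = 1*93 + 76, so a_0 = 1.
  93 = 1*76 + 17, so a_1 = 1.
  76 = 4*17 + 8, so a_2 = 4.
  17 = 2*8 + 1, so a_3 = 2.
  8 = 8*1 + 0, so a_4 = 8.
The remainder reaches 0 after 5 divisions, so the expansion has 5 partial quotients, read off in order.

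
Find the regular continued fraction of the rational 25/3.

Run the Euclidean algorithm on 25 and 3; the successive quotients are the partial quotients a_0, a_1, ... (each step inverts the fractional part left over by the previous one):
  25 = 8*3 + 1, so a_0 = 8.
  3 = 3*1 + 0, so a_1 = 3.
The remainder reaches 0 after 2 divisions, so the expansion has 2 partial quotients, read off in order.

[8; 3]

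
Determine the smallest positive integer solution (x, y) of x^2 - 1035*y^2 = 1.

First expand sqrt(1035) as a continued fraction. With x_i = (sqrt(1035) + m_i)/d_i and (m_0, d_0) = (0, 1): a_0 = floor(sqrt(1035)) = 32, since 32^2 = 1024 <= 1035 < 1089 = 33^2.
Iterate m_{i+1} = d_i*a_i - m_i, d_{i+1} = (1035 - m_{i+1}^2)/d_i, a_{i+1} = floor((a_0 + m_{i+1})/d_{i+1}):
  m_1 = 1*32 - 0 = 32, d_1 = (1035 - 32^2)/1 = 11/1 = 11, a_1 = floor((32 + 32)/11) = 5.
  m_2 = 11*5 - 32 = 23, d_2 = (1035 - 23^2)/11 = 506/11 = 46, a_2 = floor((32 + 23)/46) = 1.
  m_3 = 46*1 - 23 = 23, d_3 = (1035 - 23^2)/46 = 506/46 = 11, a_3 = floor((32 + 23)/11) = 5.
  m_4 = 11*5 - 23 = 32, d_4 = (1035 - 32^2)/11 = 11/11 = 1, a_4 = floor((32 + 32)/1) = 64.
  m_5 = 1*64 - 32 = 32, d_5 = (1035 - 32^2)/1 = 11/1 = 11: (m_5, d_5) = (m_1, d_1) = (32, 11), so from here the quotients repeat a_1, ..., a_4; the period length is 4.
So sqrt(1035) = [32; (5, 1, 5, 64)] with period length k = 4.
k is even, so the fundamental solution of x^2 - 1035y^2 = 1 is (p_{k-1}, q_{k-1}) = (p_3, q_3); compute convergents through index 3.
Convergents (p_i = a_i*p_{i-1} + p_{i-2}, q_i = a_i*q_{i-1} + q_{i-2} with p_{-2}=0, p_{-1}=1, q_{-2}=1, q_{-1}=0):
  i=0: a_0=32, p_0 = 32*1 + 0 = 32, q_0 = 32*0 + 1 = 1.
  i=1: a_1=5, p_1 = 5*32 + 1 = 161, q_1 = 5*1 + 0 = 5.
  i=2: a_2=1, p_2 = 1*161 + 32 = 193, q_2 = 1*5 + 1 = 6.
  i=3: a_3=5, p_3 = 5*193 + 161 = 1126, q_3 = 5*6 + 5 = 35.
Check: 1126^2 - 1035*35^2 = 1267876 - 1267875 = 1, so (x, y) = (1126, 35) solves the equation, and by the theorem it is the least positive solution.

(x, y) = (1126, 35)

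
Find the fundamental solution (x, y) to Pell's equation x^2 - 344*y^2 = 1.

(x, y) = (10405, 561)

First expand sqrt(344) as a continued fraction. With x_i = (sqrt(344) + m_i)/d_i and (m_0, d_0) = (0, 1): a_0 = floor(sqrt(344)) = 18, since 18^2 = 324 <= 344 < 361 = 19^2.
Iterate m_{i+1} = d_i*a_i - m_i, d_{i+1} = (344 - m_{i+1}^2)/d_i, a_{i+1} = floor((a_0 + m_{i+1})/d_{i+1}):
  m_1 = 1*18 - 0 = 18, d_1 = (344 - 18^2)/1 = 20/1 = 20, a_1 = floor((18 + 18)/20) = 1.
  m_2 = 20*1 - 18 = 2, d_2 = (344 - 2^2)/20 = 340/20 = 17, a_2 = floor((18 + 2)/17) = 1.
  m_3 = 17*1 - 2 = 15, d_3 = (344 - 15^2)/17 = 119/17 = 7, a_3 = floor((18 + 15)/7) = 4.
  m_4 = 7*4 - 15 = 13, d_4 = (344 - 13^2)/7 = 175/7 = 25, a_4 = floor((18 + 13)/25) = 1.
  m_5 = 25*1 - 13 = 12, d_5 = (344 - 12^2)/25 = 200/25 = 8, a_5 = floor((18 + 12)/8) = 3.
  m_6 = 8*3 - 12 = 12, d_6 = (344 - 12^2)/8 = 200/8 = 25, a_6 = floor((18 + 12)/25) = 1.
  m_7 = 25*1 - 12 = 13, d_7 = (344 - 13^2)/25 = 175/25 = 7, a_7 = floor((18 + 13)/7) = 4.
  m_8 = 7*4 - 13 = 15, d_8 = (344 - 15^2)/7 = 119/7 = 17, a_8 = floor((18 + 15)/17) = 1.
  m_9 = 17*1 - 15 = 2, d_9 = (344 - 2^2)/17 = 340/17 = 20, a_9 = floor((18 + 2)/20) = 1.
  m_10 = 20*1 - 2 = 18, d_10 = (344 - 18^2)/20 = 20/20 = 1, a_10 = floor((18 + 18)/1) = 36.
  m_11 = 1*36 - 18 = 18, d_11 = (344 - 18^2)/1 = 20/1 = 20: (m_11, d_11) = (m_1, d_1) = (18, 20), so from here the quotients repeat a_1, ..., a_10; the period length is 10.
So sqrt(344) = [18; (1, 1, 4, 1, 3, 1, 4, 1, 1, 36)] with period length k = 10.
k is even, so the fundamental solution of x^2 - 344y^2 = 1 is (p_{k-1}, q_{k-1}) = (p_9, q_9); compute convergents through index 9.
Convergents (p_i = a_i*p_{i-1} + p_{i-2}, q_i = a_i*q_{i-1} + q_{i-2} with p_{-2}=0, p_{-1}=1, q_{-2}=1, q_{-1}=0):
  i=0: a_0=18, p_0 = 18*1 + 0 = 18, q_0 = 18*0 + 1 = 1.
  i=1: a_1=1, p_1 = 1*18 + 1 = 19, q_1 = 1*1 + 0 = 1.
  i=2: a_2=1, p_2 = 1*19 + 18 = 37, q_2 = 1*1 + 1 = 2.
  i=3: a_3=4, p_3 = 4*37 + 19 = 167, q_3 = 4*2 + 1 = 9.
  i=4: a_4=1, p_4 = 1*167 + 37 = 204, q_4 = 1*9 + 2 = 11.
  i=5: a_5=3, p_5 = 3*204 + 167 = 779, q_5 = 3*11 + 9 = 42.
  i=6: a_6=1, p_6 = 1*779 + 204 = 983, q_6 = 1*42 + 11 = 53.
  i=7: a_7=4, p_7 = 4*983 + 779 = 4711, q_7 = 4*53 + 42 = 254.
  i=8: a_8=1, p_8 = 1*4711 + 983 = 5694, q_8 = 1*254 + 53 = 307.
  i=9: a_9=1, p_9 = 1*5694 + 4711 = 10405, q_9 = 1*307 + 254 = 561.
Check: 10405^2 - 344*561^2 = 108264025 - 108264024 = 1, so (x, y) = (10405, 561) solves the equation, and by the theorem it is the least positive solution.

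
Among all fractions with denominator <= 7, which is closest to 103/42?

17/7

Expand x = 103/42 as a continued fraction with the Euclidean algorithm:
  103 = 2*42 + 19, so a_0 = 2.
  42 = 2*19 + 4, so a_1 = 2.
  19 = 4*4 + 3, so a_2 = 4.
  4 = 1*3 + 1, so a_3 = 1.
  3 = 3*1 + 0, so a_4 = 3.
so x = [2; 2, 4, 1, 3].
Convergents (p_i = a_i*p_{i-1} + p_{i-2}, q_i = a_i*q_{i-1} + q_{i-2} with p_{-2}=0, p_{-1}=1, q_{-2}=1, q_{-1}=0), until the denominator exceeds 7:
  i=0: a_0=2, p_0 = 2*1 + 0 = 2, q_0 = 2*0 + 1 = 1.
  i=1: a_1=2, p_1 = 2*2 + 1 = 5, q_1 = 2*1 + 0 = 2.
  i=2: a_2=4, p_2 = 4*5 + 2 = 22, q_2 = 4*2 + 1 = 9.
q_2 = 9 > 7, so the last convergent with denominator <= 7 is p_1/q_1 = 5/2.
The closest fraction with denominator <= 7 is either p_1/q_1 or the intermediate fraction (k*p_1 + p_0)/(k*q_1 + q_0) with the largest k >= 1 whose denominator stays <= 7; these approach x as k grows, and every other convergent or intermediate fraction in range is farther away.
Largest k: floor((7 - q_0)/q_1) = floor((7 - 1)/2) = 3.
That gives (3*5 + 2)/(3*2 + 1) = 17/7.
Compare the errors: |x - 5/2| = |103*2 - 5*42|/(42*2) = 4/84, and |x - 17/7| = |103*7 - 17*42|/(42*7) = 7/294.
Cross-multiplying, 7*84 = 588 < 1176 = 4*294, so 7/294 is smaller: the intermediate fraction 17/7 is closer to x than 5/2.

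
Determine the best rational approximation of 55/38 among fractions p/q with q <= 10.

13/9

Expand x = 55/38 as a continued fraction with the Euclidean algorithm:
  55 = 1*38 + 17, so a_0 = 1.
  38 = 2*17 + 4, so a_1 = 2.
  17 = 4*4 + 1, so a_2 = 4.
  4 = 4*1 + 0, so a_3 = 4.
so x = [1; 2, 4, 4].
Convergents (p_i = a_i*p_{i-1} + p_{i-2}, q_i = a_i*q_{i-1} + q_{i-2} with p_{-2}=0, p_{-1}=1, q_{-2}=1, q_{-1}=0), until the denominator exceeds 10:
  i=0: a_0=1, p_0 = 1*1 + 0 = 1, q_0 = 1*0 + 1 = 1.
  i=1: a_1=2, p_1 = 2*1 + 1 = 3, q_1 = 2*1 + 0 = 2.
  i=2: a_2=4, p_2 = 4*3 + 1 = 13, q_2 = 4*2 + 1 = 9.
  i=3: a_3=4, p_3 = 4*13 + 3 = 55, q_3 = 4*9 + 2 = 38.
q_3 = 38 > 10, so the last convergent with denominator <= 10 is p_2/q_2 = 13/9.
The closest fraction with denominator <= 10 is either p_2/q_2 or the intermediate fraction (k*p_2 + p_1)/(k*q_2 + q_1) with the largest k >= 1 whose denominator stays <= 10; these approach x as k grows, and every other convergent or intermediate fraction in range is farther away.
Largest k: floor((10 - q_1)/q_2) = floor((10 - 2)/9) = 0.
Since k = 0, no intermediate fraction beyond p_2/q_2 has denominator <= 10, so the convergent 13/9 is the closest (its error is |55*9 - 13*38|/(38*9) = 1/342).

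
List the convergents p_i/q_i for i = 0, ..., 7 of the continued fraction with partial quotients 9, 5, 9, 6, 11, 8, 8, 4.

Using the convergent recurrence p_i = a_i*p_{i-1} + p_{i-2}, q_i = a_i*q_{i-1} + q_{i-2} with p_{-2}=0, p_{-1}=1, q_{-2}=1, q_{-1}=0:
  i=0: a_0=9, p_0 = 9*1 + 0 = 9, q_0 = 9*0 + 1 = 1.
  i=1: a_1=5, p_1 = 5*9 + 1 = 46, q_1 = 5*1 + 0 = 5.
  i=2: a_2=9, p_2 = 9*46 + 9 = 423, q_2 = 9*5 + 1 = 46.
  i=3: a_3=6, p_3 = 6*423 + 46 = 2584, q_3 = 6*46 + 5 = 281.
  i=4: a_4=11, p_4 = 11*2584 + 423 = 28847, q_4 = 11*281 + 46 = 3137.
  i=5: a_5=8, p_5 = 8*28847 + 2584 = 233360, q_5 = 8*3137 + 281 = 25377.
  i=6: a_6=8, p_6 = 8*233360 + 28847 = 1895727, q_6 = 8*25377 + 3137 = 206153.
  i=7: a_7=4, p_7 = 4*1895727 + 233360 = 7816268, q_7 = 4*206153 + 25377 = 849989.

9/1, 46/5, 423/46, 2584/281, 28847/3137, 233360/25377, 1895727/206153, 7816268/849989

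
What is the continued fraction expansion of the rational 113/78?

[1; 2, 4, 2, 1, 2]

Run the Euclidean algorithm on 113 and 78; the successive quotients are the partial quotients a_0, a_1, ... (each step inverts the fractional part left over by the previous one):
  113 = 1*78 + 35, so a_0 = 1.
  78 = 2*35 + 8, so a_1 = 2.
  35 = 4*8 + 3, so a_2 = 4.
  8 = 2*3 + 2, so a_3 = 2.
  3 = 1*2 + 1, so a_4 = 1.
  2 = 2*1 + 0, so a_5 = 2.
The remainder reaches 0 after 6 divisions, so the expansion has 6 partial quotients, read off in order.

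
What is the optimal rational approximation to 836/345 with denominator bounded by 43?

63/26

Expand x = 836/345 as a continued fraction with the Euclidean algorithm:
  836 = 2*345 + 146, so a_0 = 2.
  345 = 2*146 + 53, so a_1 = 2.
  146 = 2*53 + 40, so a_2 = 2.
  53 = 1*40 + 13, so a_3 = 1.
  40 = 3*13 + 1, so a_4 = 3.
  13 = 13*1 + 0, so a_5 = 13.
so x = [2; 2, 2, 1, 3, 13].
Convergents (p_i = a_i*p_{i-1} + p_{i-2}, q_i = a_i*q_{i-1} + q_{i-2} with p_{-2}=0, p_{-1}=1, q_{-2}=1, q_{-1}=0), until the denominator exceeds 43:
  i=0: a_0=2, p_0 = 2*1 + 0 = 2, q_0 = 2*0 + 1 = 1.
  i=1: a_1=2, p_1 = 2*2 + 1 = 5, q_1 = 2*1 + 0 = 2.
  i=2: a_2=2, p_2 = 2*5 + 2 = 12, q_2 = 2*2 + 1 = 5.
  i=3: a_3=1, p_3 = 1*12 + 5 = 17, q_3 = 1*5 + 2 = 7.
  i=4: a_4=3, p_4 = 3*17 + 12 = 63, q_4 = 3*7 + 5 = 26.
  i=5: a_5=13, p_5 = 13*63 + 17 = 836, q_5 = 13*26 + 7 = 345.
q_5 = 345 > 43, so the last convergent with denominator <= 43 is p_4/q_4 = 63/26.
The closest fraction with denominator <= 43 is either p_4/q_4 or the intermediate fraction (k*p_4 + p_3)/(k*q_4 + q_3) with the largest k >= 1 whose denominator stays <= 43; these approach x as k grows, and every other convergent or intermediate fraction in range is farther away.
Largest k: floor((43 - q_3)/q_4) = floor((43 - 7)/26) = 1.
That gives (1*63 + 17)/(1*26 + 7) = 80/33.
Compare the errors: |x - 63/26| = |836*26 - 63*345|/(345*26) = 1/8970, and |x - 80/33| = |836*33 - 80*345|/(345*33) = 12/11385.
Cross-multiplying, 1*11385 = 11385 < 107640 = 12*8970, so 1/8970 is smaller: the convergent 63/26 is closer to x than 80/33.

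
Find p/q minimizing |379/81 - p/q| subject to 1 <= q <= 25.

117/25

Expand x = 379/81 as a continued fraction with the Euclidean algorithm:
  379 = 4*81 + 55, so a_0 = 4.
  81 = 1*55 + 26, so a_1 = 1.
  55 = 2*26 + 3, so a_2 = 2.
  26 = 8*3 + 2, so a_3 = 8.
  3 = 1*2 + 1, so a_4 = 1.
  2 = 2*1 + 0, so a_5 = 2.
so x = [4; 1, 2, 8, 1, 2].
Convergents (p_i = a_i*p_{i-1} + p_{i-2}, q_i = a_i*q_{i-1} + q_{i-2} with p_{-2}=0, p_{-1}=1, q_{-2}=1, q_{-1}=0), until the denominator exceeds 25:
  i=0: a_0=4, p_0 = 4*1 + 0 = 4, q_0 = 4*0 + 1 = 1.
  i=1: a_1=1, p_1 = 1*4 + 1 = 5, q_1 = 1*1 + 0 = 1.
  i=2: a_2=2, p_2 = 2*5 + 4 = 14, q_2 = 2*1 + 1 = 3.
  i=3: a_3=8, p_3 = 8*14 + 5 = 117, q_3 = 8*3 + 1 = 25.
  i=4: a_4=1, p_4 = 1*117 + 14 = 131, q_4 = 1*25 + 3 = 28.
q_4 = 28 > 25, so the last convergent with denominator <= 25 is p_3/q_3 = 117/25.
The closest fraction with denominator <= 25 is either p_3/q_3 or the intermediate fraction (k*p_3 + p_2)/(k*q_3 + q_2) with the largest k >= 1 whose denominator stays <= 25; these approach x as k grows, and every other convergent or intermediate fraction in range is farther away.
Largest k: floor((25 - q_2)/q_3) = floor((25 - 3)/25) = 0.
Since k = 0, no intermediate fraction beyond p_3/q_3 has denominator <= 25, so the convergent 117/25 is the closest (its error is |379*25 - 117*81|/(81*25) = 2/2025).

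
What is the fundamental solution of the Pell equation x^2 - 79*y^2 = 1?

(x, y) = (80, 9)

First expand sqrt(79) as a continued fraction. With x_i = (sqrt(79) + m_i)/d_i and (m_0, d_0) = (0, 1): a_0 = floor(sqrt(79)) = 8, since 8^2 = 64 <= 79 < 81 = 9^2.
Iterate m_{i+1} = d_i*a_i - m_i, d_{i+1} = (79 - m_{i+1}^2)/d_i, a_{i+1} = floor((a_0 + m_{i+1})/d_{i+1}):
  m_1 = 1*8 - 0 = 8, d_1 = (79 - 8^2)/1 = 15/1 = 15, a_1 = floor((8 + 8)/15) = 1.
  m_2 = 15*1 - 8 = 7, d_2 = (79 - 7^2)/15 = 30/15 = 2, a_2 = floor((8 + 7)/2) = 7.
  m_3 = 2*7 - 7 = 7, d_3 = (79 - 7^2)/2 = 30/2 = 15, a_3 = floor((8 + 7)/15) = 1.
  m_4 = 15*1 - 7 = 8, d_4 = (79 - 8^2)/15 = 15/15 = 1, a_4 = floor((8 + 8)/1) = 16.
  m_5 = 1*16 - 8 = 8, d_5 = (79 - 8^2)/1 = 15/1 = 15: (m_5, d_5) = (m_1, d_1) = (8, 15), so from here the quotients repeat a_1, ..., a_4; the period length is 4.
So sqrt(79) = [8; (1, 7, 1, 16)] with period length k = 4.
k is even, so the fundamental solution of x^2 - 79y^2 = 1 is (p_{k-1}, q_{k-1}) = (p_3, q_3); compute convergents through index 3.
Convergents (p_i = a_i*p_{i-1} + p_{i-2}, q_i = a_i*q_{i-1} + q_{i-2} with p_{-2}=0, p_{-1}=1, q_{-2}=1, q_{-1}=0):
  i=0: a_0=8, p_0 = 8*1 + 0 = 8, q_0 = 8*0 + 1 = 1.
  i=1: a_1=1, p_1 = 1*8 + 1 = 9, q_1 = 1*1 + 0 = 1.
  i=2: a_2=7, p_2 = 7*9 + 8 = 71, q_2 = 7*1 + 1 = 8.
  i=3: a_3=1, p_3 = 1*71 + 9 = 80, q_3 = 1*8 + 1 = 9.
Check: 80^2 - 79*9^2 = 6400 - 6399 = 1, so (x, y) = (80, 9) solves the equation, and by the theorem it is the least positive solution.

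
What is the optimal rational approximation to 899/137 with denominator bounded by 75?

479/73

Expand x = 899/137 as a continued fraction with the Euclidean algorithm:
  899 = 6*137 + 77, so a_0 = 6.
  137 = 1*77 + 60, so a_1 = 1.
  77 = 1*60 + 17, so a_2 = 1.
  60 = 3*17 + 9, so a_3 = 3.
  17 = 1*9 + 8, so a_4 = 1.
  9 = 1*8 + 1, so a_5 = 1.
  8 = 8*1 + 0, so a_6 = 8.
so x = [6; 1, 1, 3, 1, 1, 8].
Convergents (p_i = a_i*p_{i-1} + p_{i-2}, q_i = a_i*q_{i-1} + q_{i-2} with p_{-2}=0, p_{-1}=1, q_{-2}=1, q_{-1}=0), until the denominator exceeds 75:
  i=0: a_0=6, p_0 = 6*1 + 0 = 6, q_0 = 6*0 + 1 = 1.
  i=1: a_1=1, p_1 = 1*6 + 1 = 7, q_1 = 1*1 + 0 = 1.
  i=2: a_2=1, p_2 = 1*7 + 6 = 13, q_2 = 1*1 + 1 = 2.
  i=3: a_3=3, p_3 = 3*13 + 7 = 46, q_3 = 3*2 + 1 = 7.
  i=4: a_4=1, p_4 = 1*46 + 13 = 59, q_4 = 1*7 + 2 = 9.
  i=5: a_5=1, p_5 = 1*59 + 46 = 105, q_5 = 1*9 + 7 = 16.
  i=6: a_6=8, p_6 = 8*105 + 59 = 899, q_6 = 8*16 + 9 = 137.
q_6 = 137 > 75, so the last convergent with denominator <= 75 is p_5/q_5 = 105/16.
The closest fraction with denominator <= 75 is either p_5/q_5 or the intermediate fraction (k*p_5 + p_4)/(k*q_5 + q_4) with the largest k >= 1 whose denominator stays <= 75; these approach x as k grows, and every other convergent or intermediate fraction in range is farther away.
Largest k: floor((75 - q_4)/q_5) = floor((75 - 9)/16) = 4.
That gives (4*105 + 59)/(4*16 + 9) = 479/73.
Compare the errors: |x - 105/16| = |899*16 - 105*137|/(137*16) = 1/2192, and |x - 479/73| = |899*73 - 479*137|/(137*73) = 4/10001.
Cross-multiplying, 4*2192 = 8768 < 10001 = 1*10001, so 4/10001 is smaller: the intermediate fraction 479/73 is closer to x than 105/16.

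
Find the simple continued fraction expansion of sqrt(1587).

[39; (1, 5, 7, 13, 7, 5, 1, 78)]

Write x_i = (sqrt(1587) + m_i)/d_i with (m_0, d_0) = (0, 1). a_0 = floor(sqrt(1587)) = 39, since 39^2 = 1521 <= 1587 < 1600 = 40^2.
Iterate m_{i+1} = d_i*a_i - m_i, d_{i+1} = (1587 - m_{i+1}^2)/d_i, a_{i+1} = floor((a_0 + m_{i+1})/d_{i+1}):
  m_1 = 1*39 - 0 = 39, d_1 = (1587 - 39^2)/1 = 66/1 = 66, a_1 = floor((39 + 39)/66) = 1.
  m_2 = 66*1 - 39 = 27, d_2 = (1587 - 27^2)/66 = 858/66 = 13, a_2 = floor((39 + 27)/13) = 5.
  m_3 = 13*5 - 27 = 38, d_3 = (1587 - 38^2)/13 = 143/13 = 11, a_3 = floor((39 + 38)/11) = 7.
  m_4 = 11*7 - 38 = 39, d_4 = (1587 - 39^2)/11 = 66/11 = 6, a_4 = floor((39 + 39)/6) = 13.
  m_5 = 6*13 - 39 = 39, d_5 = (1587 - 39^2)/6 = 66/6 = 11, a_5 = floor((39 + 39)/11) = 7.
  m_6 = 11*7 - 39 = 38, d_6 = (1587 - 38^2)/11 = 143/11 = 13, a_6 = floor((39 + 38)/13) = 5.
  m_7 = 13*5 - 38 = 27, d_7 = (1587 - 27^2)/13 = 858/13 = 66, a_7 = floor((39 + 27)/66) = 1.
  m_8 = 66*1 - 27 = 39, d_8 = (1587 - 39^2)/66 = 66/66 = 1, a_8 = floor((39 + 39)/1) = 78.
  m_9 = 1*78 - 39 = 39, d_9 = (1587 - 39^2)/1 = 66/1 = 66: (m_9, d_9) = (m_1, d_1) = (39, 66), so from here the quotients repeat a_1, ..., a_8; the period length is 8.
Hence the expansion of sqrt(1587) is a_0 = 39 followed by the repeating block 1, 5, 7, 13, 7, 5, 1, 78 (period 8).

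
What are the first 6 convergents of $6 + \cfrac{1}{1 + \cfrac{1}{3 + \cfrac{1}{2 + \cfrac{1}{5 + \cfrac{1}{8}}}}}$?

Using the convergent recurrence p_i = a_i*p_{i-1} + p_{i-2}, q_i = a_i*q_{i-1} + q_{i-2} with p_{-2}=0, p_{-1}=1, q_{-2}=1, q_{-1}=0:
  i=0: a_0=6, p_0 = 6*1 + 0 = 6, q_0 = 6*0 + 1 = 1.
  i=1: a_1=1, p_1 = 1*6 + 1 = 7, q_1 = 1*1 + 0 = 1.
  i=2: a_2=3, p_2 = 3*7 + 6 = 27, q_2 = 3*1 + 1 = 4.
  i=3: a_3=2, p_3 = 2*27 + 7 = 61, q_3 = 2*4 + 1 = 9.
  i=4: a_4=5, p_4 = 5*61 + 27 = 332, q_4 = 5*9 + 4 = 49.
  i=5: a_5=8, p_5 = 8*332 + 61 = 2717, q_5 = 8*49 + 9 = 401.

6/1, 7/1, 27/4, 61/9, 332/49, 2717/401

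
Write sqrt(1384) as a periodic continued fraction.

[37; (4, 1, 17, 1, 4, 74)]

Write x_i = (sqrt(1384) + m_i)/d_i with (m_0, d_0) = (0, 1). a_0 = floor(sqrt(1384)) = 37, since 37^2 = 1369 <= 1384 < 1444 = 38^2.
Iterate m_{i+1} = d_i*a_i - m_i, d_{i+1} = (1384 - m_{i+1}^2)/d_i, a_{i+1} = floor((a_0 + m_{i+1})/d_{i+1}):
  m_1 = 1*37 - 0 = 37, d_1 = (1384 - 37^2)/1 = 15/1 = 15, a_1 = floor((37 + 37)/15) = 4.
  m_2 = 15*4 - 37 = 23, d_2 = (1384 - 23^2)/15 = 855/15 = 57, a_2 = floor((37 + 23)/57) = 1.
  m_3 = 57*1 - 23 = 34, d_3 = (1384 - 34^2)/57 = 228/57 = 4, a_3 = floor((37 + 34)/4) = 17.
  m_4 = 4*17 - 34 = 34, d_4 = (1384 - 34^2)/4 = 228/4 = 57, a_4 = floor((37 + 34)/57) = 1.
  m_5 = 57*1 - 34 = 23, d_5 = (1384 - 23^2)/57 = 855/57 = 15, a_5 = floor((37 + 23)/15) = 4.
  m_6 = 15*4 - 23 = 37, d_6 = (1384 - 37^2)/15 = 15/15 = 1, a_6 = floor((37 + 37)/1) = 74.
  m_7 = 1*74 - 37 = 37, d_7 = (1384 - 37^2)/1 = 15/1 = 15: (m_7, d_7) = (m_1, d_1) = (37, 15), so from here the quotients repeat a_1, ..., a_6; the period length is 6.
Hence the expansion of sqrt(1384) is a_0 = 37 followed by the repeating block 4, 1, 17, 1, 4, 74 (period 6).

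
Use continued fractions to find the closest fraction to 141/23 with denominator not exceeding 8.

49/8

Expand x = 141/23 as a continued fraction with the Euclidean algorithm:
  141 = 6*23 + 3, so a_0 = 6.
  23 = 7*3 + 2, so a_1 = 7.
  3 = 1*2 + 1, so a_2 = 1.
  2 = 2*1 + 0, so a_3 = 2.
so x = [6; 7, 1, 2].
Convergents (p_i = a_i*p_{i-1} + p_{i-2}, q_i = a_i*q_{i-1} + q_{i-2} with p_{-2}=0, p_{-1}=1, q_{-2}=1, q_{-1}=0), until the denominator exceeds 8:
  i=0: a_0=6, p_0 = 6*1 + 0 = 6, q_0 = 6*0 + 1 = 1.
  i=1: a_1=7, p_1 = 7*6 + 1 = 43, q_1 = 7*1 + 0 = 7.
  i=2: a_2=1, p_2 = 1*43 + 6 = 49, q_2 = 1*7 + 1 = 8.
  i=3: a_3=2, p_3 = 2*49 + 43 = 141, q_3 = 2*8 + 7 = 23.
q_3 = 23 > 8, so the last convergent with denominator <= 8 is p_2/q_2 = 49/8.
The closest fraction with denominator <= 8 is either p_2/q_2 or the intermediate fraction (k*p_2 + p_1)/(k*q_2 + q_1) with the largest k >= 1 whose denominator stays <= 8; these approach x as k grows, and every other convergent or intermediate fraction in range is farther away.
Largest k: floor((8 - q_1)/q_2) = floor((8 - 7)/8) = 0.
Since k = 0, no intermediate fraction beyond p_2/q_2 has denominator <= 8, so the convergent 49/8 is the closest (its error is |141*8 - 49*23|/(23*8) = 1/184).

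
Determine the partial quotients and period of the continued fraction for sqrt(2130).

[46; (6, 1, 1, 2, 1, 1, 6, 92)]

Write x_i = (sqrt(2130) + m_i)/d_i with (m_0, d_0) = (0, 1). a_0 = floor(sqrt(2130)) = 46, since 46^2 = 2116 <= 2130 < 2209 = 47^2.
Iterate m_{i+1} = d_i*a_i - m_i, d_{i+1} = (2130 - m_{i+1}^2)/d_i, a_{i+1} = floor((a_0 + m_{i+1})/d_{i+1}):
  m_1 = 1*46 - 0 = 46, d_1 = (2130 - 46^2)/1 = 14/1 = 14, a_1 = floor((46 + 46)/14) = 6.
  m_2 = 14*6 - 46 = 38, d_2 = (2130 - 38^2)/14 = 686/14 = 49, a_2 = floor((46 + 38)/49) = 1.
  m_3 = 49*1 - 38 = 11, d_3 = (2130 - 11^2)/49 = 2009/49 = 41, a_3 = floor((46 + 11)/41) = 1.
  m_4 = 41*1 - 11 = 30, d_4 = (2130 - 30^2)/41 = 1230/41 = 30, a_4 = floor((46 + 30)/30) = 2.
  m_5 = 30*2 - 30 = 30, d_5 = (2130 - 30^2)/30 = 1230/30 = 41, a_5 = floor((46 + 30)/41) = 1.
  m_6 = 41*1 - 30 = 11, d_6 = (2130 - 11^2)/41 = 2009/41 = 49, a_6 = floor((46 + 11)/49) = 1.
  m_7 = 49*1 - 11 = 38, d_7 = (2130 - 38^2)/49 = 686/49 = 14, a_7 = floor((46 + 38)/14) = 6.
  m_8 = 14*6 - 38 = 46, d_8 = (2130 - 46^2)/14 = 14/14 = 1, a_8 = floor((46 + 46)/1) = 92.
  m_9 = 1*92 - 46 = 46, d_9 = (2130 - 46^2)/1 = 14/1 = 14: (m_9, d_9) = (m_1, d_1) = (46, 14), so from here the quotients repeat a_1, ..., a_8; the period length is 8.
Hence the expansion of sqrt(2130) is a_0 = 46 followed by the repeating block 6, 1, 1, 2, 1, 1, 6, 92 (period 8).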